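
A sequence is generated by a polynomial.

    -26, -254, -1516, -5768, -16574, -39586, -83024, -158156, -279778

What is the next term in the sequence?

-228, -1262, -4252, -10806, -23012, -43438, -75132, -121622
-1034, -2990, -6554, -12206, -20426, -31694, -46490
-1956, -3564, -5652, -8220, -11268, -14796
-1608, -2088, -2568, -3048, -3528
-480, -480, -480, -480
Fifth differences constant at -480.
-3528 − 480 = -4008;  -14796 − 4008 = -18804;  -46490 − 18804 = -65294;  -121622 − 65294 = -186916;  -279778 − 186916 = -466694

-466694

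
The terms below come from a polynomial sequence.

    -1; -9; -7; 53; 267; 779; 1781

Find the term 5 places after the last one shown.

Δ: -8, 2, 60, 214, 512, 1002
Δ²: 10, 58, 154, 298, 490
Δ³: 48, 96, 144, 192
Δ⁴: 48, 48, 48
Fourth differences constant at 48.
192 + 48 = 240;  490 + 240 = 730;  1002 + 730 = 1732;  1781 + 1732 = 3513
240 + 48 = 288;  730 + 288 = 1018;  1732 + 1018 = 2750;  3513 + 2750 = 6263
288 + 48 = 336;  1018 + 336 = 1354;  2750 + 1354 = 4104;  6263 + 4104 = 10367
336 + 48 = 384;  1354 + 384 = 1738;  4104 + 1738 = 5842;  10367 + 5842 = 16209
384 + 48 = 432;  1738 + 432 = 2170;  5842 + 2170 = 8012;  16209 + 8012 = 24221

24221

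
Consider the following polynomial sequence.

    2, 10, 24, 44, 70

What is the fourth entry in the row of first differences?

26

Δ: 8, 14, 20, 26
Δ²: 6, 6, 6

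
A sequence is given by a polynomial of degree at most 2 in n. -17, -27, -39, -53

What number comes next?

-69

D1: -10  -12  -14
D2: -2  -2
Constant second difference = -2, so extend:
-14 − 2 = -16;  -53 − 16 = -69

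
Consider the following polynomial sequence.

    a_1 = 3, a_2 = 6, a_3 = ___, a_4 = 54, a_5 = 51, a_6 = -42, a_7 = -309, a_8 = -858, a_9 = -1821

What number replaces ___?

Using the last 6 terms:
D1: -3  -93  -267  -549  -963
D2: -90  -174  -282  -414
D3: -84  -108  -132
D4: -24  -24
Constant fourth difference = -24.
Extend backward: -84 + 24 = -60;  -90 + 60 = -30;  -3 + 30 = 27;  54 − 27 = 27

27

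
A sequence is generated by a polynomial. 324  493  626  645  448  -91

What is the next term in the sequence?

Δ: 169  133  19  -197  -539
Δ²: -36  -114  -216  -342
Δ³: -78  -102  -126
Δ⁴: -24  -24
The fourth differences are constant (-24).
-126 − 24 = -150;  -342 − 150 = -492;  -539 − 492 = -1031;  -91 − 1031 = -1122

-1122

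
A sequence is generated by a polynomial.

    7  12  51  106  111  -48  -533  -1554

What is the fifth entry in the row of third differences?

-210

First differences: 5, 39, 55, 5, -159, -485, -1021
Second differences: 34, 16, -50, -164, -326, -536
Third differences: -18, -66, -114, -162, -210
Fourth differences: -48, -48, -48, -48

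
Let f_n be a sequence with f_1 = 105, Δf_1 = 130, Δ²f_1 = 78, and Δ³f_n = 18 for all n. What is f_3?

443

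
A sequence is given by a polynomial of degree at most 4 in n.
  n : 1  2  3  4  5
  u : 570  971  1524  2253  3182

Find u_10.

11667

First differences: 401  553  729  929
Second differences: 152  176  200
Third differences: 24  24
Third differences constant at 24.
200 + 24 = 224;  929 + 224 = 1153;  3182 + 1153 = 4335
224 + 24 = 248;  1153 + 248 = 1401;  4335 + 1401 = 5736
248 + 24 = 272;  1401 + 272 = 1673;  5736 + 1673 = 7409
272 + 24 = 296;  1673 + 296 = 1969;  7409 + 1969 = 9378
296 + 24 = 320;  1969 + 320 = 2289;  9378 + 2289 = 11667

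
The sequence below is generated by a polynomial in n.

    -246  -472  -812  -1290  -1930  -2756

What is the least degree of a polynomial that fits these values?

-226, -340, -478, -640, -826
-114, -138, -162, -186
-24, -24, -24
The third differences are constant, so the polynomial has degree 3.

3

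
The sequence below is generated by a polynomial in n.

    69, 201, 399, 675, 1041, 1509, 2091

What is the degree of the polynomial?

Δ: 132, 198, 276, 366, 468, 582
Δ²: 66, 78, 90, 102, 114
Δ³: 12, 12, 12, 12
The third differences are constant, so the polynomial has degree 3.

3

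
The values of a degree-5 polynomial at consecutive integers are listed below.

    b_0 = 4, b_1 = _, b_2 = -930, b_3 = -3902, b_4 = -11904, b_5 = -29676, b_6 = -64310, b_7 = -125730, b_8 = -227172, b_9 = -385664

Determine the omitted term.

Using the last 8 terms:
First differences: -2972  -8002  -17772  -34634  -61420  -101442  -158492
Second differences: -5030  -9770  -16862  -26786  -40022  -57050
Third differences: -4740  -7092  -9924  -13236  -17028
Fourth differences: -2352  -2832  -3312  -3792
Fifth differences: -480  -480  -480
Constant fifth difference = -480.
Extend backward: -2352 + 480 = -1872;  -4740 + 1872 = -2868;  -5030 + 2868 = -2162;  -2972 + 2162 = -810;  -930 + 810 = -120

-120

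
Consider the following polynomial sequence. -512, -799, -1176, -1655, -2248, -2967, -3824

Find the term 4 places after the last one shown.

Δ: -287, -377, -479, -593, -719, -857
Δ²: -90, -102, -114, -126, -138
Δ³: -12, -12, -12, -12
Constant third difference = -12, so extend:
-138 − 12 = -150;  -857 − 150 = -1007;  -3824 − 1007 = -4831
-150 − 12 = -162;  -1007 − 162 = -1169;  -4831 − 1169 = -6000
-162 − 12 = -174;  -1169 − 174 = -1343;  -6000 − 1343 = -7343
-174 − 12 = -186;  -1343 − 186 = -1529;  -7343 − 1529 = -8872

-8872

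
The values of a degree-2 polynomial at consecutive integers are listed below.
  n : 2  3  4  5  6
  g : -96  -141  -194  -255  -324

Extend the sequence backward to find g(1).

First differences: -45, -53, -61, -69
Second differences: -8, -8, -8
The second differences are constant at -8.
Work back: -45 + 8 = -37;  -96 + 37 = -59

-59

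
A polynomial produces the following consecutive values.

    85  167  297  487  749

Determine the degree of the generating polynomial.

3

82, 130, 190, 262
48, 60, 72
12, 12
The third differences are constant, so the polynomial has degree 3.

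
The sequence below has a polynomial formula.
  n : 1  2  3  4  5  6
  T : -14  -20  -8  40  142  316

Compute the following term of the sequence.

D1: -6, 12, 48, 102, 174
D2: 18, 36, 54, 72
D3: 18, 18, 18
The third differences are constant (18).
72 + 18 = 90;  174 + 90 = 264;  316 + 264 = 580

580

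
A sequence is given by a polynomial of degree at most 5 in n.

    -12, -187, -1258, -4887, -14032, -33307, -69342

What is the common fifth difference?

Δ: -175, -1071, -3629, -9145, -19275, -36035
Δ²: -896, -2558, -5516, -10130, -16760
Δ³: -1662, -2958, -4614, -6630
Δ⁴: -1296, -1656, -2016
Δ⁵: -360, -360

-360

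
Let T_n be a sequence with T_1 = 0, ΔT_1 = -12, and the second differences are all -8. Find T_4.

-60

Build the table forward from the leading diagonal:
Δ²: -8, -8, -8, -8
Δ: -12, -20, -28, -36
T: 0, -12, -32, -60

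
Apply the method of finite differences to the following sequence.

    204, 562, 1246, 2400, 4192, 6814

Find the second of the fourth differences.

Δ: 358, 684, 1154, 1792, 2622
Δ²: 326, 470, 638, 830
Δ³: 144, 168, 192
Δ⁴: 24, 24

24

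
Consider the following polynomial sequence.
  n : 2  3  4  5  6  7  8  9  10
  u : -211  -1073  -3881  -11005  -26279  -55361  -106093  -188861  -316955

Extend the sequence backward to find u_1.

Δ: -862  -2808  -7124  -15274  -29082  -50732  -82768  -128094
Δ²: -1946  -4316  -8150  -13808  -21650  -32036  -45326
Δ³: -2370  -3834  -5658  -7842  -10386  -13290
Δ⁴: -1464  -1824  -2184  -2544  -2904
Δ⁵: -360  -360  -360  -360
The fifth differences are constant at -360.
Work back: -1464 + 360 = -1104;  -2370 + 1104 = -1266;  -1946 + 1266 = -680;  -862 + 680 = -182;  -211 + 182 = -29

-29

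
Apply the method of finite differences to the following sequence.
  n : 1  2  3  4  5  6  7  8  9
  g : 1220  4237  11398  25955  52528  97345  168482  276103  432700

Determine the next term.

3017 , 7161 , 14557 , 26573 , 44817 , 71137 , 107621 , 156597
4144 , 7396 , 12016 , 18244 , 26320 , 36484 , 48976
3252 , 4620 , 6228 , 8076 , 10164 , 12492
1368 , 1608 , 1848 , 2088 , 2328
240 , 240 , 240 , 240
Constant fifth difference = 240, so extend:
2328 + 240 = 2568;  12492 + 2568 = 15060;  48976 + 15060 = 64036;  156597 + 64036 = 220633;  432700 + 220633 = 653333

653333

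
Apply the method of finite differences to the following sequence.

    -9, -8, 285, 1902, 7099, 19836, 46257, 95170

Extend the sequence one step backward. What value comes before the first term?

1, 293, 1617, 5197, 12737, 26421, 48913
292, 1324, 3580, 7540, 13684, 22492
1032, 2256, 3960, 6144, 8808
1224, 1704, 2184, 2664
480, 480, 480
The fifth differences are constant at 480.
Work back: 1224 − 480 = 744;  1032 − 744 = 288;  292 − 288 = 4;  1 − 4 = -3;  -9 + 3 = -6

-6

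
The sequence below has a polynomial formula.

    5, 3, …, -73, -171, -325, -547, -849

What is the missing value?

Using the last 5 terms:
Δ: -98, -154, -222, -302
Δ²: -56, -68, -80
Δ³: -12, -12
Constant third difference = -12.
Extend backward: -56 + 12 = -44;  -98 + 44 = -54;  -73 + 54 = -19

-19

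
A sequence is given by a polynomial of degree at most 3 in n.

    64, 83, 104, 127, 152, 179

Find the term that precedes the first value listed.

19, 21, 23, 25, 27
2, 2, 2, 2
The second differences are constant at 2.
Work back: 19 − 2 = 17;  64 − 17 = 47

47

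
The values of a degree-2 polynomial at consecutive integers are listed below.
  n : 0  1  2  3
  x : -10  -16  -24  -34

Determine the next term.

D1: -6 , -8 , -10
D2: -2 , -2
Constant second difference = -2, so extend:
-10 − 2 = -12;  -34 − 12 = -46

-46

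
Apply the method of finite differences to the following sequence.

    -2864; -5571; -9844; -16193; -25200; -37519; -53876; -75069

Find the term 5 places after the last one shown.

-286544

D1: -2707, -4273, -6349, -9007, -12319, -16357, -21193
D2: -1566, -2076, -2658, -3312, -4038, -4836
D3: -510, -582, -654, -726, -798
D4: -72, -72, -72, -72
Fourth differences constant at -72.
-798 − 72 = -870;  -4836 − 870 = -5706;  -21193 − 5706 = -26899;  -75069 − 26899 = -101968
-870 − 72 = -942;  -5706 − 942 = -6648;  -26899 − 6648 = -33547;  -101968 − 33547 = -135515
-942 − 72 = -1014;  -6648 − 1014 = -7662;  -33547 − 7662 = -41209;  -135515 − 41209 = -176724
-1014 − 72 = -1086;  -7662 − 1086 = -8748;  -41209 − 8748 = -49957;  -176724 − 49957 = -226681
-1086 − 72 = -1158;  -8748 − 1158 = -9906;  -49957 − 9906 = -59863;  -226681 − 59863 = -286544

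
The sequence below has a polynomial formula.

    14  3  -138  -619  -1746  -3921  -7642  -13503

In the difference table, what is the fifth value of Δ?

Δ: -11, -141, -481, -1127, -2175, -3721, -5861
Δ²: -130, -340, -646, -1048, -1546, -2140
Δ³: -210, -306, -402, -498, -594
Δ⁴: -96, -96, -96, -96

-2175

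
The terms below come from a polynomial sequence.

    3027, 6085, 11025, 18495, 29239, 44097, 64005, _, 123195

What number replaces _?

89995

Using the first 7 terms:
First differences: 3058, 4940, 7470, 10744, 14858, 19908
Second differences: 1882, 2530, 3274, 4114, 5050
Third differences: 648, 744, 840, 936
Fourth differences: 96, 96, 96
Constant fourth difference = 96.
Extend forward: 936 + 96 = 1032;  5050 + 1032 = 6082;  19908 + 6082 = 25990;  64005 + 25990 = 89995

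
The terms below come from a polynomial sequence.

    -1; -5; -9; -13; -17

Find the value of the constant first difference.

-4

First differences: -4, -4, -4, -4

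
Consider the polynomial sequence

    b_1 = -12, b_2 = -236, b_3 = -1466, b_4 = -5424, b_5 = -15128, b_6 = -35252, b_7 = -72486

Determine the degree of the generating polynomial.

Δ: -224, -1230, -3958, -9704, -20124, -37234
Δ²: -1006, -2728, -5746, -10420, -17110
Δ³: -1722, -3018, -4674, -6690
Δ⁴: -1296, -1656, -2016
Δ⁵: -360, -360
The fifth differences are constant, so the polynomial has degree 5.

5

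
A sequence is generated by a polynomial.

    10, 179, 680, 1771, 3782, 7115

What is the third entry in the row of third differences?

402

D1: 169, 501, 1091, 2011, 3333
D2: 332, 590, 920, 1322
D3: 258, 330, 402
D4: 72, 72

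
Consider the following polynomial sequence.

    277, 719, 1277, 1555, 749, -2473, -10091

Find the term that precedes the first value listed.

59

D1: 442  558  278  -806  -3222  -7618
D2: 116  -280  -1084  -2416  -4396
D3: -396  -804  -1332  -1980
D4: -408  -528  -648
D5: -120  -120
The fifth differences are constant at -120.
Work back: -408 + 120 = -288;  -396 + 288 = -108;  116 + 108 = 224;  442 − 224 = 218;  277 − 218 = 59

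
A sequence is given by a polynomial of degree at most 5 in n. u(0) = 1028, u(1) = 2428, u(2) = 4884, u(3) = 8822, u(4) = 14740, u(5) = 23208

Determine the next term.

34868

Δ: 1400  2456  3938  5918  8468
Δ²: 1056  1482  1980  2550
Δ³: 426  498  570
Δ⁴: 72  72
Constant fourth difference = 72, so extend:
570 + 72 = 642;  2550 + 642 = 3192;  8468 + 3192 = 11660;  23208 + 11660 = 34868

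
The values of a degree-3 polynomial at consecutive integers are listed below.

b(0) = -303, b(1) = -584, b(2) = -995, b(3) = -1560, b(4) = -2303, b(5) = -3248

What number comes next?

-4419

First differences: -281, -411, -565, -743, -945
Second differences: -130, -154, -178, -202
Third differences: -24, -24, -24
Third differences constant at -24.
-202 − 24 = -226;  -945 − 226 = -1171;  -3248 − 1171 = -4419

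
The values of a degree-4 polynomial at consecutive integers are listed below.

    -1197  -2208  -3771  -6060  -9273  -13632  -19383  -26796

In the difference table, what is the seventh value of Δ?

D1: -1011, -1563, -2289, -3213, -4359, -5751, -7413
D2: -552, -726, -924, -1146, -1392, -1662
D3: -174, -198, -222, -246, -270
D4: -24, -24, -24, -24

-7413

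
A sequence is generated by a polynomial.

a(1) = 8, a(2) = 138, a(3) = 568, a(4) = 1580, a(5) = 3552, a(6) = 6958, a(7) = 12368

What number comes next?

130 , 430 , 1012 , 1972 , 3406 , 5410
300 , 582 , 960 , 1434 , 2004
282 , 378 , 474 , 570
96 , 96 , 96
Constant fourth difference = 96, so extend:
570 + 96 = 666;  2004 + 666 = 2670;  5410 + 2670 = 8080;  12368 + 8080 = 20448

20448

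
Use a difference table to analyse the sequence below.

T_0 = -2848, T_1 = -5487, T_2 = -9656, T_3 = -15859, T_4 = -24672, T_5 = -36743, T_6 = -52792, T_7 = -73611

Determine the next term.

First differences: -2639  -4169  -6203  -8813  -12071  -16049  -20819
Second differences: -1530  -2034  -2610  -3258  -3978  -4770
Third differences: -504  -576  -648  -720  -792
Fourth differences: -72  -72  -72  -72
Fourth differences constant at -72.
-792 − 72 = -864;  -4770 − 864 = -5634;  -20819 − 5634 = -26453;  -73611 − 26453 = -100064

-100064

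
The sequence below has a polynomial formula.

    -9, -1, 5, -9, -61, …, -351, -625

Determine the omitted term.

-169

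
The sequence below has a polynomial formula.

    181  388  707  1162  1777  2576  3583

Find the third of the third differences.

First differences: 207, 319, 455, 615, 799, 1007
Second differences: 112, 136, 160, 184, 208
Third differences: 24, 24, 24, 24

24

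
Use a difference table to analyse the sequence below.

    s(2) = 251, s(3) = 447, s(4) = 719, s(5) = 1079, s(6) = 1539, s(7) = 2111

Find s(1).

D1: 196  272  360  460  572
D2: 76  88  100  112
D3: 12  12  12
The third differences are constant at 12.
Work back: 76 − 12 = 64;  196 − 64 = 132;  251 − 132 = 119

119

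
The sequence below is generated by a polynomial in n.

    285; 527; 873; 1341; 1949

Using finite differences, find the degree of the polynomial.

3

242, 346, 468, 608
104, 122, 140
18, 18
The third differences are constant, so the polynomial has degree 3.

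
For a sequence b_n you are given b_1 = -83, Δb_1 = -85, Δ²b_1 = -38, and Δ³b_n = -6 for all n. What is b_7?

-1283

Build the table forward from the leading diagonal:
Δ³: -6  -6  -6  -6  -6  -6  -6
Δ²: -38  -44  -50  -56  -62  -68  -74
Δ: -85  -123  -167  -217  -273  -335  -403
b: -83  -168  -291  -458  -675  -948  -1283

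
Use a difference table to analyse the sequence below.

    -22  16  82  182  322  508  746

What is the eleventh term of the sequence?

First differences: 38, 66, 100, 140, 186, 238
Second differences: 28, 34, 40, 46, 52
Third differences: 6, 6, 6, 6
Third differences constant at 6.
52 + 6 = 58;  238 + 58 = 296;  746 + 296 = 1042
58 + 6 = 64;  296 + 64 = 360;  1042 + 360 = 1402
64 + 6 = 70;  360 + 70 = 430;  1402 + 430 = 1832
70 + 6 = 76;  430 + 76 = 506;  1832 + 506 = 2338

2338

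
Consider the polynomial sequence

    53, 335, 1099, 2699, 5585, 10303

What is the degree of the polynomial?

D1: 282, 764, 1600, 2886, 4718
D2: 482, 836, 1286, 1832
D3: 354, 450, 546
D4: 96, 96
The fourth differences are constant, so the polynomial has degree 4.

4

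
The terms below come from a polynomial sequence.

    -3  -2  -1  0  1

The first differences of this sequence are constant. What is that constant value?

Δ: 1, 1, 1, 1

1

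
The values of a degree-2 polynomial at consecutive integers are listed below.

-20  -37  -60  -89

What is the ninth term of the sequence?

-324

First differences: -17, -23, -29
Second differences: -6, -6
Constant second difference = -6, so extend:
-29 − 6 = -35;  -89 − 35 = -124
-35 − 6 = -41;  -124 − 41 = -165
-41 − 6 = -47;  -165 − 47 = -212
-47 − 6 = -53;  -212 − 53 = -265
-53 − 6 = -59;  -265 − 59 = -324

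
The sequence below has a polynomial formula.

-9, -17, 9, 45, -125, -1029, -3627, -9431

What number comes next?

First differences: -8 , 26 , 36 , -170 , -904 , -2598 , -5804
Second differences: 34 , 10 , -206 , -734 , -1694 , -3206
Third differences: -24 , -216 , -528 , -960 , -1512
Fourth differences: -192 , -312 , -432 , -552
Fifth differences: -120 , -120 , -120
Constant fifth difference = -120, so extend:
-552 − 120 = -672;  -1512 − 672 = -2184;  -3206 − 2184 = -5390;  -5804 − 5390 = -11194;  -9431 − 11194 = -20625

-20625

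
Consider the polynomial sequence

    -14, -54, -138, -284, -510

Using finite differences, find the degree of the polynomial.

-40, -84, -146, -226
-44, -62, -80
-18, -18
The third differences are constant, so the polynomial has degree 3.

3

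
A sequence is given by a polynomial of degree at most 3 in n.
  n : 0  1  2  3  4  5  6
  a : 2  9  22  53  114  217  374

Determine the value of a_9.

Δ: 7, 13, 31, 61, 103, 157
Δ²: 6, 18, 30, 42, 54
Δ³: 12, 12, 12, 12
The third differences are constant (12).
54 + 12 = 66;  157 + 66 = 223;  374 + 223 = 597
66 + 12 = 78;  223 + 78 = 301;  597 + 301 = 898
78 + 12 = 90;  301 + 90 = 391;  898 + 391 = 1289

1289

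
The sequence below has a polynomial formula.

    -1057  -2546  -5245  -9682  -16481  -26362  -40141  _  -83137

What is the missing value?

Using the first 7 terms:
-1489, -2699, -4437, -6799, -9881, -13779
-1210, -1738, -2362, -3082, -3898
-528, -624, -720, -816
-96, -96, -96
Constant fourth difference = -96.
Extend forward: -816 − 96 = -912;  -3898 − 912 = -4810;  -13779 − 4810 = -18589;  -40141 − 18589 = -58730

-58730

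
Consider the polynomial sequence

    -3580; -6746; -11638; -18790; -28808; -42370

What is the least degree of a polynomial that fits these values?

D1: -3166, -4892, -7152, -10018, -13562
D2: -1726, -2260, -2866, -3544
D3: -534, -606, -678
D4: -72, -72
The fourth differences are constant, so the polynomial has degree 4.

4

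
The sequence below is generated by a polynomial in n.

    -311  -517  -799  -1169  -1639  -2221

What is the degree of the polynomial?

First differences: -206, -282, -370, -470, -582
Second differences: -76, -88, -100, -112
Third differences: -12, -12, -12
The third differences are constant, so the polynomial has degree 3.

3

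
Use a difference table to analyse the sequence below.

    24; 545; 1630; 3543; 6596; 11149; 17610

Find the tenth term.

Δ: 521 , 1085 , 1913 , 3053 , 4553 , 6461
Δ²: 564 , 828 , 1140 , 1500 , 1908
Δ³: 264 , 312 , 360 , 408
Δ⁴: 48 , 48 , 48
The fourth differences are constant (48).
408 + 48 = 456;  1908 + 456 = 2364;  6461 + 2364 = 8825;  17610 + 8825 = 26435
456 + 48 = 504;  2364 + 504 = 2868;  8825 + 2868 = 11693;  26435 + 11693 = 38128
504 + 48 = 552;  2868 + 552 = 3420;  11693 + 3420 = 15113;  38128 + 15113 = 53241

53241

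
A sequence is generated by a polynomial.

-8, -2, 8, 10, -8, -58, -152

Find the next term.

-302

First differences: 6, 10, 2, -18, -50, -94
Second differences: 4, -8, -20, -32, -44
Third differences: -12, -12, -12, -12
The third differences are constant (-12).
-44 − 12 = -56;  -94 − 56 = -150;  -152 − 150 = -302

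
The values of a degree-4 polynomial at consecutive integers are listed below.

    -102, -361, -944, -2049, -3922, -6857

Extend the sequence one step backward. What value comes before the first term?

-17

D1: -259  -583  -1105  -1873  -2935
D2: -324  -522  -768  -1062
D3: -198  -246  -294
D4: -48  -48
The fourth differences are constant at -48.
Work back: -198 + 48 = -150;  -324 + 150 = -174;  -259 + 174 = -85;  -102 + 85 = -17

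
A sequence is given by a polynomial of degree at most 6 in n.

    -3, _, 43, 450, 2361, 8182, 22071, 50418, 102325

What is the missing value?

6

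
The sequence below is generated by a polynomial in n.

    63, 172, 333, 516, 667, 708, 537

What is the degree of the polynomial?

109, 161, 183, 151, 41, -171
52, 22, -32, -110, -212
-30, -54, -78, -102
-24, -24, -24
The fourth differences are constant, so the polynomial has degree 4.

4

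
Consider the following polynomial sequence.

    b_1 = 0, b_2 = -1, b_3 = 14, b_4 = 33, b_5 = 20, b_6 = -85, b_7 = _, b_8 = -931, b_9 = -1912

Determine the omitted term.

Using the first 6 terms:
D1: -1, 15, 19, -13, -105
D2: 16, 4, -32, -92
D3: -12, -36, -60
D4: -24, -24
Constant fourth difference = -24.
Extend forward: -60 − 24 = -84;  -92 − 84 = -176;  -105 − 176 = -281;  -85 − 281 = -366

-366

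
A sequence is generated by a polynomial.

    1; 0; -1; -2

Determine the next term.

First differences: -1, -1, -1
Constant first difference = -1, so extend:
-2 − 1 = -3

-3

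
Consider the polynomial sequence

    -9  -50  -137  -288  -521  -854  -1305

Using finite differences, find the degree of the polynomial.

D1: -41, -87, -151, -233, -333, -451
D2: -46, -64, -82, -100, -118
D3: -18, -18, -18, -18
The third differences are constant, so the polynomial has degree 3.

3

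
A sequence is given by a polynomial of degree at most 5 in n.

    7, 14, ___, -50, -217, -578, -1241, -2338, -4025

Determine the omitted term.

7

Using the last 6 terms:
First differences: -167, -361, -663, -1097, -1687
Second differences: -194, -302, -434, -590
Third differences: -108, -132, -156
Fourth differences: -24, -24
Constant fourth difference = -24.
Extend backward: -108 + 24 = -84;  -194 + 84 = -110;  -167 + 110 = -57;  -50 + 57 = 7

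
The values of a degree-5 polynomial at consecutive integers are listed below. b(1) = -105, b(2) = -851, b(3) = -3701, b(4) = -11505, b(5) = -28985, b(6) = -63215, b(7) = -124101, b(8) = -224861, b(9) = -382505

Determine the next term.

First differences: -746  -2850  -7804  -17480  -34230  -60886  -100760  -157644
Second differences: -2104  -4954  -9676  -16750  -26656  -39874  -56884
Third differences: -2850  -4722  -7074  -9906  -13218  -17010
Fourth differences: -1872  -2352  -2832  -3312  -3792
Fifth differences: -480  -480  -480  -480
Constant fifth difference = -480, so extend:
-3792 − 480 = -4272;  -17010 − 4272 = -21282;  -56884 − 21282 = -78166;  -157644 − 78166 = -235810;  -382505 − 235810 = -618315

-618315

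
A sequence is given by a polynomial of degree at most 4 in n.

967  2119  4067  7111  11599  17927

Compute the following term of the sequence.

26539

Δ: 1152 , 1948 , 3044 , 4488 , 6328
Δ²: 796 , 1096 , 1444 , 1840
Δ³: 300 , 348 , 396
Δ⁴: 48 , 48
Constant fourth difference = 48, so extend:
396 + 48 = 444;  1840 + 444 = 2284;  6328 + 2284 = 8612;  17927 + 8612 = 26539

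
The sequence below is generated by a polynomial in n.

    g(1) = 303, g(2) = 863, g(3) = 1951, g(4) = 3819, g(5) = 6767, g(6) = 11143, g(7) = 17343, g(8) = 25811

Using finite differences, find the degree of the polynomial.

4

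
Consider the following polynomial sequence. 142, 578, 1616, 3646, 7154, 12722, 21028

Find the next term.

First differences: 436, 1038, 2030, 3508, 5568, 8306
Second differences: 602, 992, 1478, 2060, 2738
Third differences: 390, 486, 582, 678
Fourth differences: 96, 96, 96
Constant fourth difference = 96, so extend:
678 + 96 = 774;  2738 + 774 = 3512;  8306 + 3512 = 11818;  21028 + 11818 = 32846

32846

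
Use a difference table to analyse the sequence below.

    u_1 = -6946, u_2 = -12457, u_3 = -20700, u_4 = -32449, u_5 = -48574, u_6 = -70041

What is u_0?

-5511, -8243, -11749, -16125, -21467
-2732, -3506, -4376, -5342
-774, -870, -966
-96, -96
The fourth differences are constant at -96.
Work back: -774 + 96 = -678;  -2732 + 678 = -2054;  -5511 + 2054 = -3457;  -6946 + 3457 = -3489

-3489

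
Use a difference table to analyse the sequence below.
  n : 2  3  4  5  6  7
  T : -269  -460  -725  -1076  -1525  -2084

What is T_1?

Δ: -191  -265  -351  -449  -559
Δ²: -74  -86  -98  -110
Δ³: -12  -12  -12
The third differences are constant at -12.
Work back: -74 + 12 = -62;  -191 + 62 = -129;  -269 + 129 = -140

-140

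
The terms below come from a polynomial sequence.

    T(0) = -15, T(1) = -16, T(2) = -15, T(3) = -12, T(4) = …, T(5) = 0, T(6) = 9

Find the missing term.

-7

Using the first 4 terms:
Δ: -1  1  3
Δ²: 2  2
Constant second difference = 2.
Extend forward: 3 + 2 = 5;  -12 + 5 = -7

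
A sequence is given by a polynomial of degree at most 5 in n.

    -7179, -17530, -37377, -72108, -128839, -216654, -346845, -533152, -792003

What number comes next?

First differences: -10351  -19847  -34731  -56731  -87815  -130191  -186307  -258851
Second differences: -9496  -14884  -22000  -31084  -42376  -56116  -72544
Third differences: -5388  -7116  -9084  -11292  -13740  -16428
Fourth differences: -1728  -1968  -2208  -2448  -2688
Fifth differences: -240  -240  -240  -240
Constant fifth difference = -240, so extend:
-2688 − 240 = -2928;  -16428 − 2928 = -19356;  -72544 − 19356 = -91900;  -258851 − 91900 = -350751;  -792003 − 350751 = -1142754

-1142754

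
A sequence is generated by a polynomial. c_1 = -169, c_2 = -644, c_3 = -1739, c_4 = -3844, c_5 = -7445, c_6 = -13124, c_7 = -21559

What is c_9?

-49889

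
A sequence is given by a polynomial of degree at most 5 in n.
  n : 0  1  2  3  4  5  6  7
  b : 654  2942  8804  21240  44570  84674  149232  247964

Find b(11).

2288 , 5862 , 12436 , 23330 , 40104 , 64558 , 98732
3574 , 6574 , 10894 , 16774 , 24454 , 34174
3000 , 4320 , 5880 , 7680 , 9720
1320 , 1560 , 1800 , 2040
240 , 240 , 240
Constant fifth difference = 240, so extend:
2040 + 240 = 2280;  9720 + 2280 = 12000;  34174 + 12000 = 46174;  98732 + 46174 = 144906;  247964 + 144906 = 392870
2280 + 240 = 2520;  12000 + 2520 = 14520;  46174 + 14520 = 60694;  144906 + 60694 = 205600;  392870 + 205600 = 598470
2520 + 240 = 2760;  14520 + 2760 = 17280;  60694 + 17280 = 77974;  205600 + 77974 = 283574;  598470 + 283574 = 882044
2760 + 240 = 3000;  17280 + 3000 = 20280;  77974 + 20280 = 98254;  283574 + 98254 = 381828;  882044 + 381828 = 1263872

1263872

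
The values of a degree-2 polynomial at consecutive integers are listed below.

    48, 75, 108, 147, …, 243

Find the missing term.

192

Using the first 4 terms:
27, 33, 39
6, 6
Constant second difference = 6.
Extend forward: 39 + 6 = 45;  147 + 45 = 192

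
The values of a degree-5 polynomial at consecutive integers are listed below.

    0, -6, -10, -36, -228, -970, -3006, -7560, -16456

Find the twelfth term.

D1: -6, -4, -26, -192, -742, -2036, -4554, -8896
D2: 2, -22, -166, -550, -1294, -2518, -4342
D3: -24, -144, -384, -744, -1224, -1824
D4: -120, -240, -360, -480, -600
D5: -120, -120, -120, -120
The fifth differences are constant (-120).
-600 − 120 = -720;  -1824 − 720 = -2544;  -4342 − 2544 = -6886;  -8896 − 6886 = -15782;  -16456 − 15782 = -32238
-720 − 120 = -840;  -2544 − 840 = -3384;  -6886 − 3384 = -10270;  -15782 − 10270 = -26052;  -32238 − 26052 = -58290
-840 − 120 = -960;  -3384 − 960 = -4344;  -10270 − 4344 = -14614;  -26052 − 14614 = -40666;  -58290 − 40666 = -98956

-98956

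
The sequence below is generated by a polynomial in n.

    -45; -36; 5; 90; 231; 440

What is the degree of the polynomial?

3

9, 41, 85, 141, 209
32, 44, 56, 68
12, 12, 12
The third differences are constant, so the polynomial has degree 3.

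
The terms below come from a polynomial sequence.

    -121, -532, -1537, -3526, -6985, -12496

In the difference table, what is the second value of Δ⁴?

Δ: -411, -1005, -1989, -3459, -5511
Δ²: -594, -984, -1470, -2052
Δ³: -390, -486, -582
Δ⁴: -96, -96

-96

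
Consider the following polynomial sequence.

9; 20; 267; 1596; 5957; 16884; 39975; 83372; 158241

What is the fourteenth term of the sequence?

1667636

Δ: 11  247  1329  4361  10927  23091  43397  74869
Δ²: 236  1082  3032  6566  12164  20306  31472
Δ³: 846  1950  3534  5598  8142  11166
Δ⁴: 1104  1584  2064  2544  3024
Δ⁵: 480  480  480  480
The fifth differences are constant (480).
3024 + 480 = 3504;  11166 + 3504 = 14670;  31472 + 14670 = 46142;  74869 + 46142 = 121011;  158241 + 121011 = 279252
3504 + 480 = 3984;  14670 + 3984 = 18654;  46142 + 18654 = 64796;  121011 + 64796 = 185807;  279252 + 185807 = 465059
3984 + 480 = 4464;  18654 + 4464 = 23118;  64796 + 23118 = 87914;  185807 + 87914 = 273721;  465059 + 273721 = 738780
4464 + 480 = 4944;  23118 + 4944 = 28062;  87914 + 28062 = 115976;  273721 + 115976 = 389697;  738780 + 389697 = 1128477
4944 + 480 = 5424;  28062 + 5424 = 33486;  115976 + 33486 = 149462;  389697 + 149462 = 539159;  1128477 + 539159 = 1667636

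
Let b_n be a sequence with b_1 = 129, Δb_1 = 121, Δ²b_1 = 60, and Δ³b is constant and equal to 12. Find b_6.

Build the table forward from the leading diagonal:
Third differences: 12  12  12  12  12  12
Second differences: 60  72  84  96  108  120
First differences: 121  181  253  337  433  541
b: 129  250  431  684  1021  1454

1454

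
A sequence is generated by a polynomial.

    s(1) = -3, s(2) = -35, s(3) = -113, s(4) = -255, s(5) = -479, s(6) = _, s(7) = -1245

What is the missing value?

-803

Using the first 5 terms:
Δ: -32, -78, -142, -224
Δ²: -46, -64, -82
Δ³: -18, -18
Constant third difference = -18.
Extend forward: -82 − 18 = -100;  -224 − 100 = -324;  -479 − 324 = -803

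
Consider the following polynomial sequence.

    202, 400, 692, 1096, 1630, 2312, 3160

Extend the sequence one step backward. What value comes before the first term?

First differences: 198, 292, 404, 534, 682, 848
Second differences: 94, 112, 130, 148, 166
Third differences: 18, 18, 18, 18
The third differences are constant at 18.
Work back: 94 − 18 = 76;  198 − 76 = 122;  202 − 122 = 80

80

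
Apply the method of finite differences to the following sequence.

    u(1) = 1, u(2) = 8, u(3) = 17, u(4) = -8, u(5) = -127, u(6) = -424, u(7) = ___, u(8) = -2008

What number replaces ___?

-1007

Using the first 6 terms:
D1: 7  9  -25  -119  -297
D2: 2  -34  -94  -178
D3: -36  -60  -84
D4: -24  -24
Constant fourth difference = -24.
Extend forward: -84 − 24 = -108;  -178 − 108 = -286;  -297 − 286 = -583;  -424 − 583 = -1007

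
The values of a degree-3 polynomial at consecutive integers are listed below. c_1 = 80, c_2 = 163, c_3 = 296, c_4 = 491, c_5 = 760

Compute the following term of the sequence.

1115

D1: 83, 133, 195, 269
D2: 50, 62, 74
D3: 12, 12
Third differences constant at 12.
74 + 12 = 86;  269 + 86 = 355;  760 + 355 = 1115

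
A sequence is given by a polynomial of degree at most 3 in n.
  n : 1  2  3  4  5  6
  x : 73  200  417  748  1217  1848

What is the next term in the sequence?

2665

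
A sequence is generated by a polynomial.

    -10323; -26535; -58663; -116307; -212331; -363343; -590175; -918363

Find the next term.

-1378627

-16212  -32128  -57644  -96024  -151012  -226832  -328188
-15916  -25516  -38380  -54988  -75820  -101356
-9600  -12864  -16608  -20832  -25536
-3264  -3744  -4224  -4704
-480  -480  -480
Fifth differences constant at -480.
-4704 − 480 = -5184;  -25536 − 5184 = -30720;  -101356 − 30720 = -132076;  -328188 − 132076 = -460264;  -918363 − 460264 = -1378627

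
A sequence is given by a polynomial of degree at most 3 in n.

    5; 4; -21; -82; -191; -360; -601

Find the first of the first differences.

-1

Δ: -1, -25, -61, -109, -169, -241
Δ²: -24, -36, -48, -60, -72
Δ³: -12, -12, -12, -12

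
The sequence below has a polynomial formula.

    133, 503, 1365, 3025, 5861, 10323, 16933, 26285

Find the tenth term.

55951

Δ: 370, 862, 1660, 2836, 4462, 6610, 9352
Δ²: 492, 798, 1176, 1626, 2148, 2742
Δ³: 306, 378, 450, 522, 594
Δ⁴: 72, 72, 72, 72
Constant fourth difference = 72, so extend:
594 + 72 = 666;  2742 + 666 = 3408;  9352 + 3408 = 12760;  26285 + 12760 = 39045
666 + 72 = 738;  3408 + 738 = 4146;  12760 + 4146 = 16906;  39045 + 16906 = 55951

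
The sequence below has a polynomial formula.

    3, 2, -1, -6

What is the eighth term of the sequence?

Δ: -1, -3, -5
Δ²: -2, -2
The second differences are constant (-2).
-5 − 2 = -7;  -6 − 7 = -13
-7 − 2 = -9;  -13 − 9 = -22
-9 − 2 = -11;  -22 − 11 = -33
-11 − 2 = -13;  -33 − 13 = -46

-46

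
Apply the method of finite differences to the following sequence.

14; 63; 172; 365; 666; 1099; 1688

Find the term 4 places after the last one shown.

6084

D1: 49  109  193  301  433  589
D2: 60  84  108  132  156
D3: 24  24  24  24
Third differences constant at 24.
156 + 24 = 180;  589 + 180 = 769;  1688 + 769 = 2457
180 + 24 = 204;  769 + 204 = 973;  2457 + 973 = 3430
204 + 24 = 228;  973 + 228 = 1201;  3430 + 1201 = 4631
228 + 24 = 252;  1201 + 252 = 1453;  4631 + 1453 = 6084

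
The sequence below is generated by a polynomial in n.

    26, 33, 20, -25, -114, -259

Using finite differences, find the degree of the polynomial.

3

D1: 7, -13, -45, -89, -145
D2: -20, -32, -44, -56
D3: -12, -12, -12
The third differences are constant, so the polynomial has degree 3.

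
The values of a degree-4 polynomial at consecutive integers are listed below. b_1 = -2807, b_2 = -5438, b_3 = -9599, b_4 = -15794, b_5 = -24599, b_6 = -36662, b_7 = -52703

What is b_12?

First differences: -2631, -4161, -6195, -8805, -12063, -16041
Second differences: -1530, -2034, -2610, -3258, -3978
Third differences: -504, -576, -648, -720
Fourth differences: -72, -72, -72
Fourth differences constant at -72.
-720 − 72 = -792;  -3978 − 792 = -4770;  -16041 − 4770 = -20811;  -52703 − 20811 = -73514
-792 − 72 = -864;  -4770 − 864 = -5634;  -20811 − 5634 = -26445;  -73514 − 26445 = -99959
-864 − 72 = -936;  -5634 − 936 = -6570;  -26445 − 6570 = -33015;  -99959 − 33015 = -132974
-936 − 72 = -1008;  -6570 − 1008 = -7578;  -33015 − 7578 = -40593;  -132974 − 40593 = -173567
-1008 − 72 = -1080;  -7578 − 1080 = -8658;  -40593 − 8658 = -49251;  -173567 − 49251 = -222818

-222818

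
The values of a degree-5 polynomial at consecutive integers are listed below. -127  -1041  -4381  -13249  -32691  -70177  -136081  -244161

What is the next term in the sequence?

-412039

D1: -914 , -3340 , -8868 , -19442 , -37486 , -65904 , -108080
D2: -2426 , -5528 , -10574 , -18044 , -28418 , -42176
D3: -3102 , -5046 , -7470 , -10374 , -13758
D4: -1944 , -2424 , -2904 , -3384
D5: -480 , -480 , -480
Fifth differences constant at -480.
-3384 − 480 = -3864;  -13758 − 3864 = -17622;  -42176 − 17622 = -59798;  -108080 − 59798 = -167878;  -244161 − 167878 = -412039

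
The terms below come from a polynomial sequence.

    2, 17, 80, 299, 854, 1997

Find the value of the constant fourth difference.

72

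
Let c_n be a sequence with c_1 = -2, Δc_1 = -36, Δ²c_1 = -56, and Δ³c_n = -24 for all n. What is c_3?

-130

Build the table forward from the leading diagonal:
Δ³: -24  -24  -24
Δ²: -56  -80  -104
Δ: -36  -92  -172
c: -2  -38  -130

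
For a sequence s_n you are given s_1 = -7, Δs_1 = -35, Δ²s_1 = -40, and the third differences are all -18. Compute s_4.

-250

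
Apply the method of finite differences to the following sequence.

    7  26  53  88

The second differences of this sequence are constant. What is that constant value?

Δ: 19, 27, 35
Δ²: 8, 8

8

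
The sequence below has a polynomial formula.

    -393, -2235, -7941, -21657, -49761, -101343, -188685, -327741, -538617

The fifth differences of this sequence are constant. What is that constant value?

-480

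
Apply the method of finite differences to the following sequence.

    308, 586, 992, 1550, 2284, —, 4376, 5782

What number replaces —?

Using the first 5 terms:
Δ: 278  406  558  734
Δ²: 128  152  176
Δ³: 24  24
Constant third difference = 24.
Extend forward: 176 + 24 = 200;  734 + 200 = 934;  2284 + 934 = 3218

3218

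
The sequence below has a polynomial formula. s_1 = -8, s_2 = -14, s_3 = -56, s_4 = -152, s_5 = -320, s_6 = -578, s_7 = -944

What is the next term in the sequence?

-1436

Δ: -6, -42, -96, -168, -258, -366
Δ²: -36, -54, -72, -90, -108
Δ³: -18, -18, -18, -18
Constant third difference = -18, so extend:
-108 − 18 = -126;  -366 − 126 = -492;  -944 − 492 = -1436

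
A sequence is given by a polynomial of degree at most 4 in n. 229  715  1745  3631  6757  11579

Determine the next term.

D1: 486 , 1030 , 1886 , 3126 , 4822
D2: 544 , 856 , 1240 , 1696
D3: 312 , 384 , 456
D4: 72 , 72
The fourth differences are constant (72).
456 + 72 = 528;  1696 + 528 = 2224;  4822 + 2224 = 7046;  11579 + 7046 = 18625

18625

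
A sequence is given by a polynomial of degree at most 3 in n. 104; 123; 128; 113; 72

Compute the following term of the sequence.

19 , 5 , -15 , -41
-14 , -20 , -26
-6 , -6
Constant third difference = -6, so extend:
-26 − 6 = -32;  -41 − 32 = -73;  72 − 73 = -1

-1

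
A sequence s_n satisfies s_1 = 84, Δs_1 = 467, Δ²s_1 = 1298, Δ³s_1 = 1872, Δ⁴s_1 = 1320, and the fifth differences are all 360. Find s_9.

257556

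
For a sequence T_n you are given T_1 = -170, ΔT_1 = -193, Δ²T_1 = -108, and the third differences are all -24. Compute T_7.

Build the table forward from the leading diagonal:
Δ³: -24  -24  -24  -24  -24  -24  -24
Δ²: -108  -132  -156  -180  -204  -228  -252
Δ: -193  -301  -433  -589  -769  -973  -1201
T: -170  -363  -664  -1097  -1686  -2455  -3428

-3428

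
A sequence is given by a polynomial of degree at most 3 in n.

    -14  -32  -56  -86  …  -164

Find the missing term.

-122

Using the first 4 terms:
D1: -18, -24, -30
D2: -6, -6
Constant second difference = -6.
Extend forward: -30 − 6 = -36;  -86 − 36 = -122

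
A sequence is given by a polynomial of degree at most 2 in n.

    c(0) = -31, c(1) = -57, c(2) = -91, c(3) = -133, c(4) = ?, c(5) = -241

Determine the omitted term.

Using the first 4 terms:
-26, -34, -42
-8, -8
Constant second difference = -8.
Extend forward: -42 − 8 = -50;  -133 − 50 = -183

-183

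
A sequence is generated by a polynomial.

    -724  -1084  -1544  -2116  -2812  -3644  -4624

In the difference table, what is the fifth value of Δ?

-832

Δ: -360, -460, -572, -696, -832, -980
Δ²: -100, -112, -124, -136, -148
Δ³: -12, -12, -12, -12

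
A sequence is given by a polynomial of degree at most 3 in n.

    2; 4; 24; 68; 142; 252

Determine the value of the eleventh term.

1552

Δ: 2, 20, 44, 74, 110
Δ²: 18, 24, 30, 36
Δ³: 6, 6, 6
Third differences constant at 6.
36 + 6 = 42;  110 + 42 = 152;  252 + 152 = 404
42 + 6 = 48;  152 + 48 = 200;  404 + 200 = 604
48 + 6 = 54;  200 + 54 = 254;  604 + 254 = 858
54 + 6 = 60;  254 + 60 = 314;  858 + 314 = 1172
60 + 6 = 66;  314 + 66 = 380;  1172 + 380 = 1552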